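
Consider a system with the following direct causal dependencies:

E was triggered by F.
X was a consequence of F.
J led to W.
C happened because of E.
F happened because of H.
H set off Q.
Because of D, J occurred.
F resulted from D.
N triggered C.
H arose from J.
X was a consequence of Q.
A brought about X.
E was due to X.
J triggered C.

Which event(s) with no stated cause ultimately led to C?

A, D, N

Tracing upstream from C: C ← E ← X ← A.
A separate upstream branch: C ← J ← D.
A separate upstream branch: C ← N.
Each of those chain origins has no stated cause.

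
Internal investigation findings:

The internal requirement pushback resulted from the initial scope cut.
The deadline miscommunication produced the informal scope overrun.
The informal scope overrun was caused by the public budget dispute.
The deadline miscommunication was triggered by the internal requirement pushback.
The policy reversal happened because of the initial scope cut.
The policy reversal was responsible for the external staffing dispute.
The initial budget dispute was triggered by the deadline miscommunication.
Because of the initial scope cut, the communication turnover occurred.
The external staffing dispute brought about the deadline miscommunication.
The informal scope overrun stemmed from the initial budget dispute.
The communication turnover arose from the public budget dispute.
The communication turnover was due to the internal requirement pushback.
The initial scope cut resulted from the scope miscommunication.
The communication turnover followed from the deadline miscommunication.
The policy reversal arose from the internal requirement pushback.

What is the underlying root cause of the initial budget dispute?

Tracing upstream from the initial budget dispute: the initial budget dispute ← the deadline miscommunication ← the internal requirement pushback ← the initial scope cut ← the scope miscommunication.
The scope miscommunication has no stated cause, so it is the root.

the scope miscommunication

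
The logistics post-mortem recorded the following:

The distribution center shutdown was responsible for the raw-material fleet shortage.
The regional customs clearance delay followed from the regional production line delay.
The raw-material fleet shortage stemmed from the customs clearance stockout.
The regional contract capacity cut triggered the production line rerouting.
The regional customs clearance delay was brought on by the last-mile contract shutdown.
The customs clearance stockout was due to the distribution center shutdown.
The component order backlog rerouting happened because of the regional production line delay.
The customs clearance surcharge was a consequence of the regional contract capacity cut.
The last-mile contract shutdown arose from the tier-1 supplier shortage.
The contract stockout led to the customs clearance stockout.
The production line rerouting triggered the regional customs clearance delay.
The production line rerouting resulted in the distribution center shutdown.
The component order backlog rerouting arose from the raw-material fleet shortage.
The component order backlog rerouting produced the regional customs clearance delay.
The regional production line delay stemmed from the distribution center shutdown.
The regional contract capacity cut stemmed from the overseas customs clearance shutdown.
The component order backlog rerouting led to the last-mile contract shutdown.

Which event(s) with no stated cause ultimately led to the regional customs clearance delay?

Tracing upstream from the regional customs clearance delay: the regional customs clearance delay ← the production line rerouting ← the regional contract capacity cut ← the overseas customs clearance shutdown.
A separate upstream branch: the regional customs clearance delay ← the component order backlog rerouting ← the raw-material fleet shortage ← the customs clearance stockout ← the contract stockout.
A separate upstream branch: the regional customs clearance delay ← the last-mile contract shutdown ← the tier-1 supplier shortage.
Each of those chain origins has no stated cause.

the contract stockout, the overseas customs clearance shutdown, the tier-1 supplier shortage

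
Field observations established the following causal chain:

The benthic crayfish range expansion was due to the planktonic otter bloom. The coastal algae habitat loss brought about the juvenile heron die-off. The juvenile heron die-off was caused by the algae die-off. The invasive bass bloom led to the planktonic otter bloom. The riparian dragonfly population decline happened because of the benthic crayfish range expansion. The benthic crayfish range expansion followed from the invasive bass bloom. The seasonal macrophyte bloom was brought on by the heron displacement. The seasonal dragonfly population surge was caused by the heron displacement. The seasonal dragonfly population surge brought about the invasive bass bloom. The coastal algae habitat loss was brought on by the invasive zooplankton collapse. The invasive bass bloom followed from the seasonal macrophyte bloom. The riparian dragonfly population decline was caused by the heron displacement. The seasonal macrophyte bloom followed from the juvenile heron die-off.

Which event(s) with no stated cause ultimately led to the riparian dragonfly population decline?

Tracing upstream from the riparian dragonfly population decline: the riparian dragonfly population decline ← the benthic crayfish range expansion ← the invasive bass bloom ← the seasonal macrophyte bloom ← the juvenile heron die-off ← the coastal algae habitat loss ← the invasive zooplankton collapse.
A separate upstream branch: the riparian dragonfly population decline ← the heron displacement.
A separate upstream branch: the riparian dragonfly population decline ← the benthic crayfish range expansion ← the invasive bass bloom ← the seasonal macrophyte bloom ← the juvenile heron die-off ← the algae die-off.
Each of those chain origins has no stated cause.

the algae die-off, the heron displacement, the invasive zooplankton collapse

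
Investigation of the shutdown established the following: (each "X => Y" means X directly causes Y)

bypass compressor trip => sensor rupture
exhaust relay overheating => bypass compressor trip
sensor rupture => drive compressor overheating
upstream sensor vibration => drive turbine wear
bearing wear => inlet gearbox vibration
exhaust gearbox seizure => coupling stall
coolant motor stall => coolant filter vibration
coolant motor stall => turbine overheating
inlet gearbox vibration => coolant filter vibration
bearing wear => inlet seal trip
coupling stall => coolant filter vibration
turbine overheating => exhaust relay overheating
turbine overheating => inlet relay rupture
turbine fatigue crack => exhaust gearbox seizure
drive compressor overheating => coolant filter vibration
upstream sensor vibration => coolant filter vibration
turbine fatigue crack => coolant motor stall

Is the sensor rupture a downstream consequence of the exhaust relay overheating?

There is a causal chain: the exhaust relay overheating → the bypass compressor trip → the sensor rupture.

Yes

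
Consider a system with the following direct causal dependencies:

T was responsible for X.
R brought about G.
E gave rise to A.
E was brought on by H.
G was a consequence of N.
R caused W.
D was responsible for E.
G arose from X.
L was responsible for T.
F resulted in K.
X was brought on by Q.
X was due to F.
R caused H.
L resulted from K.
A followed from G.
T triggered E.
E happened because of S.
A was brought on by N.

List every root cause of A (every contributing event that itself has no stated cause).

D, F, N, Q, R, S

Tracing upstream from A: A ← G ← X ← F.
A separate upstream branch: A ← G ← R.
A separate upstream branch: A ← E ← S.
A separate upstream branch: A ← G ← X ← Q.
A separate upstream branch: A ← N.
A separate upstream branch: A ← E ← D.
Each of those chain origins has no stated cause.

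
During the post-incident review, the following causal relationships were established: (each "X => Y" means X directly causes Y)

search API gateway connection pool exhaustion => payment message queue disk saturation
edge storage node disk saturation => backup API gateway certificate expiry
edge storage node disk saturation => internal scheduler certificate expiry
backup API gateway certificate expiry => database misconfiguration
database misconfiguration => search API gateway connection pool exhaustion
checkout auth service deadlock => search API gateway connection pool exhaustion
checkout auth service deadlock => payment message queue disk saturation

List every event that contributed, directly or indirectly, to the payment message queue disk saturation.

the backup API gateway certificate expiry, the checkout auth service deadlock, the database misconfiguration, the edge storage node disk saturation, the search API gateway connection pool exhaustion

Immediate causes of the payment message queue disk saturation: the checkout auth service deadlock, the search API gateway connection pool exhaustion.
Further upstream: the edge storage node disk saturation, the backup API gateway certificate expiry, the database misconfiguration.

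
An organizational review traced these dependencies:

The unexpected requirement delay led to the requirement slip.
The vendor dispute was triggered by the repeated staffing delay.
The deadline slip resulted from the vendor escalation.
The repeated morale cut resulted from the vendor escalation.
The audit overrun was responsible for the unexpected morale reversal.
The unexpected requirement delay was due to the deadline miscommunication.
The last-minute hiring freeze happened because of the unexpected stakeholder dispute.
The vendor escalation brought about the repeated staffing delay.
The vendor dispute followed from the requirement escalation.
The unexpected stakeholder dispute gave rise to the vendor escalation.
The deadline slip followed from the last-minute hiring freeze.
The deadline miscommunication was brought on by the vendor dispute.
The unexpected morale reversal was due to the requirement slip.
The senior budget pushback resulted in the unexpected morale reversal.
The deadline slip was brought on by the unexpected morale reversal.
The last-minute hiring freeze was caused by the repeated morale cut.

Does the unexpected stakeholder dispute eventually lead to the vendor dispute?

Yes

There is a causal chain: the unexpected stakeholder dispute → the vendor escalation → the repeated staffing delay → the vendor dispute.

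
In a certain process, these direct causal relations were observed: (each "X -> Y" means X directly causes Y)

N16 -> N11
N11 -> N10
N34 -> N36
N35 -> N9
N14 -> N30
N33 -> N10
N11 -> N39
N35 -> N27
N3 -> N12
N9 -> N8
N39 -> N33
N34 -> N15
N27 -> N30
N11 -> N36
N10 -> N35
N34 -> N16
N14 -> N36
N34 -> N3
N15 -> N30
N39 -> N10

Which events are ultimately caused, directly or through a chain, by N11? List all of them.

Direct effects: N39, N10, N36.
2 steps out: N33, N35.
3 steps out: N9, N27.
4 steps out: N30, N8.
Not reachable from it: N34, N3, N14, N16, N12, N15.

N10, N27, N30, N33, N35, N36, N39, N8, N9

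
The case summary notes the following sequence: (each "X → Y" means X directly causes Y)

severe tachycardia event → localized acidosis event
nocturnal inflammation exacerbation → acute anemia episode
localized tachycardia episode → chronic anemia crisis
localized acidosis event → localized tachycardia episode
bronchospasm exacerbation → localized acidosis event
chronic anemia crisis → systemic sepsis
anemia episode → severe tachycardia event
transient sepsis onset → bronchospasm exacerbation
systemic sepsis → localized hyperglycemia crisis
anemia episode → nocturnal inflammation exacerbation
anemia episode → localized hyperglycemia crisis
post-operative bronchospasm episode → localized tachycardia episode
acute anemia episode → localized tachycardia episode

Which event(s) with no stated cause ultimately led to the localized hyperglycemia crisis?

the anemia episode, the post-operative bronchospasm episode, the transient sepsis onset

Tracing upstream from the localized hyperglycemia crisis: the localized hyperglycemia crisis ← the anemia episode.
A separate upstream branch: the localized hyperglycemia crisis ← the systemic sepsis ← the chronic anemia crisis ← the localized tachycardia episode ← the localized acidosis event ← the bronchospasm exacerbation ← the transient sepsis onset.
A separate upstream branch: the localized hyperglycemia crisis ← the systemic sepsis ← the chronic anemia crisis ← the localized tachycardia episode ← the post-operative bronchospasm episode.
Each of those chain origins has no stated cause.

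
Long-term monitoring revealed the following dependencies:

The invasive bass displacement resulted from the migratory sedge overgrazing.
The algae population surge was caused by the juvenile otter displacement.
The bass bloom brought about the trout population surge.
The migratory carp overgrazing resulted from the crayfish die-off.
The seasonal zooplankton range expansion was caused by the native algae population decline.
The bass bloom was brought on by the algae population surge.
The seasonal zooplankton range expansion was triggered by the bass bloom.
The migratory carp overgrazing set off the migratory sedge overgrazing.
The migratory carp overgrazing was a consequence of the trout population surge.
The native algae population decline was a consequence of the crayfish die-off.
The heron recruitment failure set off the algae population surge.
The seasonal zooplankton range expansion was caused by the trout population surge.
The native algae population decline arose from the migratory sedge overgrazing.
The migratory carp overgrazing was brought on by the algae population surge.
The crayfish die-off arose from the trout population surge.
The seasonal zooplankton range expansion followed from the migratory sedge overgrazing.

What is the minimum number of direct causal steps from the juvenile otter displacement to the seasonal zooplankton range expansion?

Shortest chain: the juvenile otter displacement → the algae population surge → the bass bloom → the seasonal zooplankton range expansion.

3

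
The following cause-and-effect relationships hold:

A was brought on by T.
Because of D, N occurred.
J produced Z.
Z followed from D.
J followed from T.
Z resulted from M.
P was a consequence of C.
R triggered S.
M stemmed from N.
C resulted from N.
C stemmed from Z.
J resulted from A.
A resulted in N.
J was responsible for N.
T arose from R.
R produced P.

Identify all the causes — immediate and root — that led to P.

A, C, D, J, M, N, R, T, Z

Immediate causes of P: R, C.
Further upstream: T, A, D, J, N, M, Z.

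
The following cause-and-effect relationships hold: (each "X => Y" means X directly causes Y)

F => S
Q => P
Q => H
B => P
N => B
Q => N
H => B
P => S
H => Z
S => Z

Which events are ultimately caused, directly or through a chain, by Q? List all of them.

Direct effects: H, N, P.
2 steps out: B, S, Z.
Not reachable from it: F.

B, H, N, P, S, Z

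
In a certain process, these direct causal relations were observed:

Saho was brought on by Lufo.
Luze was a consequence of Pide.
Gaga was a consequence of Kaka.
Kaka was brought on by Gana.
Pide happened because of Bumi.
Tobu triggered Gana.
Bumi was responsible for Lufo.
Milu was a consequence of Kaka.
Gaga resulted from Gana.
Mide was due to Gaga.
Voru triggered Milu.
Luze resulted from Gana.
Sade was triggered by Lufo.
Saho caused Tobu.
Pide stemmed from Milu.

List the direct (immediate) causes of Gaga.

Gana, Kaka

Upstream contributors include Bumi, Lufo, Saho, Tobu, but only Gana, Kaka feed directly into Gaga.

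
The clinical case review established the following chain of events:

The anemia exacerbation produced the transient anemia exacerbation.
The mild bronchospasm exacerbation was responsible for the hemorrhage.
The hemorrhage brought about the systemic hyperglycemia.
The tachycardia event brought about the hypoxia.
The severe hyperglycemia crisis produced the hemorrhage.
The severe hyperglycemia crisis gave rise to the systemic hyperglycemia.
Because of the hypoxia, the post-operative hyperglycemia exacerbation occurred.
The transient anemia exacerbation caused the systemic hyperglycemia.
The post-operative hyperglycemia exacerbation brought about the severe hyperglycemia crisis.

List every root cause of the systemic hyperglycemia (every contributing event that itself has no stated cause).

Tracing upstream from the systemic hyperglycemia: the systemic hyperglycemia ← the transient anemia exacerbation ← the anemia exacerbation.
A separate upstream branch: the systemic hyperglycemia ← the severe hyperglycemia crisis ← the post-operative hyperglycemia exacerbation ← the hypoxia ← the tachycardia event.
A separate upstream branch: the systemic hyperglycemia ← the hemorrhage ← the mild bronchospasm exacerbation.
Each of those chain origins has no stated cause.

the anemia exacerbation, the mild bronchospasm exacerbation, the tachycardia event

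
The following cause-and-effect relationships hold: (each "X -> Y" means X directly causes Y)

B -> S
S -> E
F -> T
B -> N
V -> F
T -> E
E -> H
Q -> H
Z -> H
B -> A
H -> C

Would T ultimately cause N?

T leads to E, H, C; N is not among them.

No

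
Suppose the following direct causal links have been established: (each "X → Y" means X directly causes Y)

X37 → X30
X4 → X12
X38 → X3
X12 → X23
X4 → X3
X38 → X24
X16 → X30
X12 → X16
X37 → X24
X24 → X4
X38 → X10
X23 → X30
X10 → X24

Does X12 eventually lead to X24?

X12 leads to X16, X23, X30; X24 is not among them.

No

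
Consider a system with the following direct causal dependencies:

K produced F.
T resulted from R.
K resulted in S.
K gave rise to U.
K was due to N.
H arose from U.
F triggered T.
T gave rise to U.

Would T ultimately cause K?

No

T leads to U, H; K is not among them.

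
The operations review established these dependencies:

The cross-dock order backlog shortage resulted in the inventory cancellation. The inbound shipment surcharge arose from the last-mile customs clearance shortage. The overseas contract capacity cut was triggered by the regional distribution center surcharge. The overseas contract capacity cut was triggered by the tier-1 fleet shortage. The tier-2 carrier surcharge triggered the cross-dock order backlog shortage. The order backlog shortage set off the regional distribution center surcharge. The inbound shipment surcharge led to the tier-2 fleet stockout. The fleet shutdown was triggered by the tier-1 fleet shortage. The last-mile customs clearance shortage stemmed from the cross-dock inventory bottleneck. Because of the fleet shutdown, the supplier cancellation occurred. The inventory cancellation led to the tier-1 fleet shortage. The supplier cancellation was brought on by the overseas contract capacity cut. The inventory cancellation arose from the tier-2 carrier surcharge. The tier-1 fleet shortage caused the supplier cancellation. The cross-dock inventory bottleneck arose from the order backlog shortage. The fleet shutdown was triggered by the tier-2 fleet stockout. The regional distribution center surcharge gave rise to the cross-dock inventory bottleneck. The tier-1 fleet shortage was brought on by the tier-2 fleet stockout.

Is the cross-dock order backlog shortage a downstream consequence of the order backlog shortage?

The order backlog shortage leads to the regional distribution center surcharge, the cross-dock inventory bottleneck, the last-mile customs clearance shortage, the inbound shipment surcharge, the tier-2 fleet stockout, the tier-1 fleet shortage, the fleet shutdown, the overseas contract capacity cut, the supplier cancellation; the cross-dock order backlog shortage is not among them.

No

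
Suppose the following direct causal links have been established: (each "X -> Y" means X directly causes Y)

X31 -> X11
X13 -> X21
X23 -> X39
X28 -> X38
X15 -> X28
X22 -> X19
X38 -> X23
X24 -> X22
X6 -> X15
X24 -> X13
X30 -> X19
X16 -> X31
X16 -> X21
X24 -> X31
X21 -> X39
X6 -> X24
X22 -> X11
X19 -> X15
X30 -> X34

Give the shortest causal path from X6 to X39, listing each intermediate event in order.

X6 → X24 → X13 → X21 → X39

X6 → X24
X24 → X13
X13 → X21
X21 → X39
Length: 4 steps.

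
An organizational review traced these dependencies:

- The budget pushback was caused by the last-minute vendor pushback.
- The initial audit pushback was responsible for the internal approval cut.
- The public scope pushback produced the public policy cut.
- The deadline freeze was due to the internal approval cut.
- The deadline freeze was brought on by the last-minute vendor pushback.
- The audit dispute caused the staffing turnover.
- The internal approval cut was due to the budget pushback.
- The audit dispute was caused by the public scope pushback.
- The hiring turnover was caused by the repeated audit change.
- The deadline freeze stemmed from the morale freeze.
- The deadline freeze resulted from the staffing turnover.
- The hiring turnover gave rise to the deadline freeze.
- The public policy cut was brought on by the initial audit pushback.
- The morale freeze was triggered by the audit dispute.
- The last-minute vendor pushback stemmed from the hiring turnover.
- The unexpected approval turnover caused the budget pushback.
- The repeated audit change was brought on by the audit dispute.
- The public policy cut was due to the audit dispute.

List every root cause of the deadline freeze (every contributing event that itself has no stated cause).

Tracing upstream from the deadline freeze: the deadline freeze ← the internal approval cut ← the budget pushback ← the unexpected approval turnover.
A separate upstream branch: the deadline freeze ← the staffing turnover ← the audit dispute ← the public scope pushback.
A separate upstream branch: the deadline freeze ← the internal approval cut ← the initial audit pushback.
Each of those chain origins has no stated cause.

the initial audit pushback, the public scope pushback, the unexpected approval turnover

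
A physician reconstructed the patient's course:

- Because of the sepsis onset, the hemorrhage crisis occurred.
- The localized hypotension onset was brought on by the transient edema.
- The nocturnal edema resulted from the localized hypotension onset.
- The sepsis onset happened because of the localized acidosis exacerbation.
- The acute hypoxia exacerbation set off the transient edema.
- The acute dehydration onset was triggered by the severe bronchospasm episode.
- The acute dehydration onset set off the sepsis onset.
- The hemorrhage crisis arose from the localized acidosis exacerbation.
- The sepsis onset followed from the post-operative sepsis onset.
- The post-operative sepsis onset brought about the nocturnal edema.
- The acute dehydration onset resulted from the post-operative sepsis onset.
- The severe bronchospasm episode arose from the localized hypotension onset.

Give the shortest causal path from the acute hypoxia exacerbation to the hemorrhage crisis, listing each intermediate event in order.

the acute hypoxia exacerbation → the transient edema
the transient edema → the localized hypotension onset
the localized hypotension onset → the severe bronchospasm episode
the severe bronchospasm episode → the acute dehydration onset
the acute dehydration onset → the sepsis onset
the sepsis onset → the hemorrhage crisis
Length: 6 steps.

the acute hypoxia exacerbation → the transient edema → the localized hypotension onset → the severe bronchospasm episode → the acute dehydration onset → the sepsis onset → the hemorrhage crisis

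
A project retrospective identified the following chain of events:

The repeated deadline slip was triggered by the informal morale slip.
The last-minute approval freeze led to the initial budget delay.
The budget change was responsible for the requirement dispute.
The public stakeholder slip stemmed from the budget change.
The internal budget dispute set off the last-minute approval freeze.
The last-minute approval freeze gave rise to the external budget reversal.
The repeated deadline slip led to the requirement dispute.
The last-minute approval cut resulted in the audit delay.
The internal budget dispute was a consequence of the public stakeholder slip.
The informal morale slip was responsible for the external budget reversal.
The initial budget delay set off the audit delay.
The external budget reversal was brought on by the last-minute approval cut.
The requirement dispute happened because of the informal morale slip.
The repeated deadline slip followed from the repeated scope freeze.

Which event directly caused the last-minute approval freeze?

the internal budget dispute

Upstream contributors include the budget change, the public stakeholder slip, but only the internal budget dispute feeds directly into the last-minute approval freeze.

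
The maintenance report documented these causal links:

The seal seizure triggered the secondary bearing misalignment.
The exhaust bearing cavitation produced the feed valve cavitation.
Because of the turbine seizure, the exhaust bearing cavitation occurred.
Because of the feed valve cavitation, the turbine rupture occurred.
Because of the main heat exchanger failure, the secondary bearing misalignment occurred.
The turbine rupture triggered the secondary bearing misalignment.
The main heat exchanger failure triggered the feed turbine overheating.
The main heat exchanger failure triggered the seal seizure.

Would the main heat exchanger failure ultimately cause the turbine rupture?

No

The main heat exchanger failure leads to the feed turbine overheating, the seal seizure, the secondary bearing misalignment; the turbine rupture is not among them.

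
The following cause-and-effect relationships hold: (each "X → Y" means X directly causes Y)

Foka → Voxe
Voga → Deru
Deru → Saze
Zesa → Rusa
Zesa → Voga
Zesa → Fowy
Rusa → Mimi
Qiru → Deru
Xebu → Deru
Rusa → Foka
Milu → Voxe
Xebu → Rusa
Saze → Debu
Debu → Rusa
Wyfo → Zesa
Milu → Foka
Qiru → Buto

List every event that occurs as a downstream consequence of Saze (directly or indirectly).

Direct effects: Debu.
2 steps out: Rusa.
3 steps out: Foka, Mimi.
4 steps out: Voxe.
Not reachable from it: Qiru, Wyfo, Buto, Zesa, Voga, Xebu, Deru, Fowy, Milu.

Debu, Foka, Mimi, Rusa, Voxe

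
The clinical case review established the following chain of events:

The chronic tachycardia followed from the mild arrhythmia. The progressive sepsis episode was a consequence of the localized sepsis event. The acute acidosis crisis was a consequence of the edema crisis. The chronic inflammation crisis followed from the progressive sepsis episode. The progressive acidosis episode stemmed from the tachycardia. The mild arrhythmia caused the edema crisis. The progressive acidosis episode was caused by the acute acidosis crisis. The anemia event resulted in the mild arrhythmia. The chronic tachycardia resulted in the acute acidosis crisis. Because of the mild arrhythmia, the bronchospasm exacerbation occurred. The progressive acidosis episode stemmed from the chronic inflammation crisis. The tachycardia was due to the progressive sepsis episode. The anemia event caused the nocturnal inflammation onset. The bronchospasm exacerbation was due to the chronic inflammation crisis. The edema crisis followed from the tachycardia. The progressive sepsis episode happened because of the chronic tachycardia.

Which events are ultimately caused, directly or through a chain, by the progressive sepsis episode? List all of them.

the acute acidosis crisis, the bronchospasm exacerbation, the chronic inflammation crisis, the edema crisis, the progressive acidosis episode, the tachycardia

Direct effects: the chronic inflammation crisis, the tachycardia.
2 steps out: the bronchospasm exacerbation, the edema crisis, the progressive acidosis episode.
3 steps out: the acute acidosis crisis.
Not reachable from it: the anemia event, the nocturnal inflammation onset, the mild arrhythmia, the chronic tachycardia, the localized sepsis event.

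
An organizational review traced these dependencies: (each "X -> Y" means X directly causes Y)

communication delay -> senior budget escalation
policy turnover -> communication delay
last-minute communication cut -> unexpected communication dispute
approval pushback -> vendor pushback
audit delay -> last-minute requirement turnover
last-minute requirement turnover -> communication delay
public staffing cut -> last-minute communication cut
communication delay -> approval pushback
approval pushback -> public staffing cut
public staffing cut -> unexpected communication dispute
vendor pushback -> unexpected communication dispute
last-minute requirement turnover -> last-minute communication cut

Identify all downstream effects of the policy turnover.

Direct effects: the communication delay.
2 steps out: the approval pushback, the senior budget escalation.
3 steps out: the vendor pushback, the public staffing cut.
4 steps out: the last-minute communication cut, the unexpected communication dispute.
Not reachable from it: the audit delay, the last-minute requirement turnover.

the approval pushback, the communication delay, the last-minute communication cut, the public staffing cut, the senior budget escalation, the unexpected communication dispute, the vendor pushback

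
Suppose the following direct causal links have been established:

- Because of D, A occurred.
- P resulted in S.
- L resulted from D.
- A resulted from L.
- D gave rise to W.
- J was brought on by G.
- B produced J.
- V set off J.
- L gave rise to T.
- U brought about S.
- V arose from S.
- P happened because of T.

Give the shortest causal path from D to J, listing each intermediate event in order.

D → L → T → P → S → V → J

D → L
L → T
T → P
P → S
S → V
V → J
Length: 6 steps.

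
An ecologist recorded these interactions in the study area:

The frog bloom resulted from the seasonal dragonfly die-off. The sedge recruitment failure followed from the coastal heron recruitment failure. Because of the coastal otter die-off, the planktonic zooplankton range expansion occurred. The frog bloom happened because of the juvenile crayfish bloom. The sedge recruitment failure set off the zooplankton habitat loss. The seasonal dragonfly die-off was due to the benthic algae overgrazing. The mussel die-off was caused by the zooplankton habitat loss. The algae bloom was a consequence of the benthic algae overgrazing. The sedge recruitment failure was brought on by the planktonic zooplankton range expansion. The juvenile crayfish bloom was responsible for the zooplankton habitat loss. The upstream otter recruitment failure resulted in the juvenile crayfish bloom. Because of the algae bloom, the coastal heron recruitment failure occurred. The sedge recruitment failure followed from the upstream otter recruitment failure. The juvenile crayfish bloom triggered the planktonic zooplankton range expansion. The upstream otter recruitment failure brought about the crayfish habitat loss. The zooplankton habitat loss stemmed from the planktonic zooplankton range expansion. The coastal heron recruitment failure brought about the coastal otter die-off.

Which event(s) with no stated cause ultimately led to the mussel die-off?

Tracing upstream from the mussel die-off: the mussel die-off ← the zooplankton habitat loss ← the sedge recruitment failure ← the coastal heron recruitment failure ← the algae bloom ← the benthic algae overgrazing.
A separate upstream branch: the mussel die-off ← the zooplankton habitat loss ← the juvenile crayfish bloom ← the upstream otter recruitment failure.
Each of those chain origins has no stated cause.

the benthic algae overgrazing, the upstream otter recruitment failure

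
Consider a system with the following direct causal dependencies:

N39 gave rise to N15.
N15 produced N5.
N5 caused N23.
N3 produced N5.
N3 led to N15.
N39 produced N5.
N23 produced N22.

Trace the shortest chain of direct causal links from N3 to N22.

N3 → N5 → N23 → N22

N3 → N5
N5 → N23
N23 → N22
Length: 3 steps.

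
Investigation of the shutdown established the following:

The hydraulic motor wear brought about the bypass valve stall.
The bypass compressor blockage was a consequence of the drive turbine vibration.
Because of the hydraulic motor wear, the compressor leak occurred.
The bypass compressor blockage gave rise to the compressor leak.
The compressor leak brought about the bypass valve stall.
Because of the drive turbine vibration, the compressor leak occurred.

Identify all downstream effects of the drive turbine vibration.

the bypass compressor blockage, the bypass valve stall, the compressor leak

Direct effects: the bypass compressor blockage, the compressor leak.
2 steps out: the bypass valve stall.
Not reachable from it: the hydraulic motor wear.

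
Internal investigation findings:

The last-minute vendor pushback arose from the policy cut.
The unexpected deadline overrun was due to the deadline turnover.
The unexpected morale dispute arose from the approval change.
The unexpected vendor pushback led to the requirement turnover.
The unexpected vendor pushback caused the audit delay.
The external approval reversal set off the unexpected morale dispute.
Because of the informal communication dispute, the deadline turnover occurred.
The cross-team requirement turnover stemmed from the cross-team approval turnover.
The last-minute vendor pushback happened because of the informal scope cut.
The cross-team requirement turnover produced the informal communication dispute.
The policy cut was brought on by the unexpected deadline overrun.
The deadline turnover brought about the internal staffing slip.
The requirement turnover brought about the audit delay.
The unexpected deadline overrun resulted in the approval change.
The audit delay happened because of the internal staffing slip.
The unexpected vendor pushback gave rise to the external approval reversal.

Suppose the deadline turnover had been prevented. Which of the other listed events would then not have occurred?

the approval change, the internal staffing slip, the policy cut, the unexpected deadline overrun

Downstream of the deadline turnover: the unexpected deadline overrun, the internal staffing slip, the approval change, the policy cut, the unexpected morale dispute, the last-minute vendor pushback, the audit delay.
Of those, still caused via another path: the unexpected morale dispute, the last-minute vendor pushback, the audit delay.
The remainder have no surviving cause.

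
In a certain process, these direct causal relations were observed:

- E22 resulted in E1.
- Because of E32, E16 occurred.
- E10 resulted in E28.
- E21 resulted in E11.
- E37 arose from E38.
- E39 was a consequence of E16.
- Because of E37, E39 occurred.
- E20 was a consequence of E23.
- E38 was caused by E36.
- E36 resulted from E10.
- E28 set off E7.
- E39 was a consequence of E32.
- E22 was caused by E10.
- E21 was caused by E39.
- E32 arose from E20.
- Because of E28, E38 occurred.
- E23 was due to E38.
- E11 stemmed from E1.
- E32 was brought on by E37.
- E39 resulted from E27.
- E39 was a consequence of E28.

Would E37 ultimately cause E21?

Yes

There is a causal chain: E37 → E39 → E21.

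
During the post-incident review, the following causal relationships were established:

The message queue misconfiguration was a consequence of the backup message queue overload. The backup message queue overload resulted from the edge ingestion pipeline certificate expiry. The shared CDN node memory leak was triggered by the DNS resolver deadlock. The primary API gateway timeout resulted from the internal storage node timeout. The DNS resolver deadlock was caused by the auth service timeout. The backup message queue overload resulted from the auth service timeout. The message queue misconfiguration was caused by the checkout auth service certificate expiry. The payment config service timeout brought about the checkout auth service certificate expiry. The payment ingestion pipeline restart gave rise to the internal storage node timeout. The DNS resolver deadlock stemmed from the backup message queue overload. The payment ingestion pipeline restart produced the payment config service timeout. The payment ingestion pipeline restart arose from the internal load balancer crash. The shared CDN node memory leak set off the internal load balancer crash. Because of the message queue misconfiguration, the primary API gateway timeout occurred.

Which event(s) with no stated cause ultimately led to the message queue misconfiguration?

Tracing upstream from the message queue misconfiguration: the message queue misconfiguration ← the backup message queue overload ← the auth service timeout.
A separate upstream branch: the message queue misconfiguration ← the backup message queue overload ← the edge ingestion pipeline certificate expiry.
Each of those chain origins has no stated cause.

the auth service timeout, the edge ingestion pipeline certificate expiry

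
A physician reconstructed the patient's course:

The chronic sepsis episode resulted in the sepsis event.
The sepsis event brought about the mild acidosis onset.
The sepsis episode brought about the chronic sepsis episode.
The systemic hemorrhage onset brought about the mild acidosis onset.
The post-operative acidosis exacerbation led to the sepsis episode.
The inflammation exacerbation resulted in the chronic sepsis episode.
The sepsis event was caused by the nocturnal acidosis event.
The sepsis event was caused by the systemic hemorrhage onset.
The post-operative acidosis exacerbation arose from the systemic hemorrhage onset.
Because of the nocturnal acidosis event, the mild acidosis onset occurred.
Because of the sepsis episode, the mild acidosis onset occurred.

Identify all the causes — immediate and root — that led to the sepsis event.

the chronic sepsis episode, the inflammation exacerbation, the nocturnal acidosis event, the post-operative acidosis exacerbation, the sepsis episode, the systemic hemorrhage onset

Immediate causes of the sepsis event: the systemic hemorrhage onset, the nocturnal acidosis event, the chronic sepsis episode.
Further upstream: the post-operative acidosis exacerbation, the inflammation exacerbation, the sepsis episode.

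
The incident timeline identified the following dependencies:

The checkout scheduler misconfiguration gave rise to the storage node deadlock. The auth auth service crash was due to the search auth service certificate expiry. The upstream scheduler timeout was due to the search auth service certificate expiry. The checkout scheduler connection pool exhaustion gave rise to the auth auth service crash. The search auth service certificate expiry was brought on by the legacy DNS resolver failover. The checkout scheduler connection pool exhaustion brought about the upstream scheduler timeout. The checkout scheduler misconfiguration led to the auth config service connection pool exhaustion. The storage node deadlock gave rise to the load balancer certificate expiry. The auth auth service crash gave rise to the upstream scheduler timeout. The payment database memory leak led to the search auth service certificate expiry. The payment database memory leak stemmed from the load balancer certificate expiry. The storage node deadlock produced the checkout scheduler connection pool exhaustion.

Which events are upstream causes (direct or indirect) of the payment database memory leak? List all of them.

Immediate cause of the payment database memory leak: the load balancer certificate expiry.
Further upstream: the checkout scheduler misconfiguration, the storage node deadlock.

the checkout scheduler misconfiguration, the load balancer certificate expiry, the storage node deadlock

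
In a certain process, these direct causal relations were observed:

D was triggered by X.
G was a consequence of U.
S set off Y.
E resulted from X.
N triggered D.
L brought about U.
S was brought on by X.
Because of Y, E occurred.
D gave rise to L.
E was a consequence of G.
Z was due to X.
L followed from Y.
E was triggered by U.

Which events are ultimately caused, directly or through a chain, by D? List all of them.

E, G, L, U

Direct effects: L.
2 steps out: U.
3 steps out: G, E.
Not reachable from it: X, S, Y, Z, N.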